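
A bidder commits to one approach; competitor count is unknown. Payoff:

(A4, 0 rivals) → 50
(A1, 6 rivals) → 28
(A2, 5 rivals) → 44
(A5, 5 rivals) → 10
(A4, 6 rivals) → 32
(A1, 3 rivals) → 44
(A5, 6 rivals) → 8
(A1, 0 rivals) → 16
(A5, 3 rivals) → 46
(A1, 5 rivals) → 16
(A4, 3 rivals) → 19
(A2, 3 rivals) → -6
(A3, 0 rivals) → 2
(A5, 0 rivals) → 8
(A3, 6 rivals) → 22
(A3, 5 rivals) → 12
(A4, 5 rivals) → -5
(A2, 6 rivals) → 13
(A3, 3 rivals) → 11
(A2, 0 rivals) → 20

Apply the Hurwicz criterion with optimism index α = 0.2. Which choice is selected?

A1

A1: 0.2·44 + 0.8·16 = 21.6
A2: 0.2·44 + 0.8·(-6) = 4
A3: 0.2·22 + 0.8·2 = 6
A4: 0.2·50 + 0.8·(-5) = 6
A5: 0.2·46 + 0.8·8 = 15.6
Highest Hurwicz score = 21.6 → A1.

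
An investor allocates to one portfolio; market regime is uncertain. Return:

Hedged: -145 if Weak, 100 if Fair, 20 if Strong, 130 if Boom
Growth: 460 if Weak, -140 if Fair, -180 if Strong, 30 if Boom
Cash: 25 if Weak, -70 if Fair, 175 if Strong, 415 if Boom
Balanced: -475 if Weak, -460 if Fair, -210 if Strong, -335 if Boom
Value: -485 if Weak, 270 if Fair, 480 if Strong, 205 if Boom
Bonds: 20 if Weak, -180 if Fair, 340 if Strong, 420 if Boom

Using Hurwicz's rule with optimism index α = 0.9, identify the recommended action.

Hedged: 0.9·130 + 0.1·(-145) = 102.5
Growth: 0.9·460 + 0.1·(-180) = 396
Cash: 0.9·415 + 0.1·(-70) = 366.5
Balanced: 0.9·(-210) + 0.1·(-475) = -236.5
Value: 0.9·480 + 0.1·(-485) = 383.5
Bonds: 0.9·420 + 0.1·(-180) = 360
Highest Hurwicz score = 396 → Growth.

Growth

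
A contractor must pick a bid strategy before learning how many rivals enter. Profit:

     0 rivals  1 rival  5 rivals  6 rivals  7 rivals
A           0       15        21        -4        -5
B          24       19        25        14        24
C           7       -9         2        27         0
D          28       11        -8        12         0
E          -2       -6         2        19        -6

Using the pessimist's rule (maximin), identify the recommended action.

B

Row minima: A=-5, B=14, C=-9, D=-8, E=-6
Best worst-case = 14 → B.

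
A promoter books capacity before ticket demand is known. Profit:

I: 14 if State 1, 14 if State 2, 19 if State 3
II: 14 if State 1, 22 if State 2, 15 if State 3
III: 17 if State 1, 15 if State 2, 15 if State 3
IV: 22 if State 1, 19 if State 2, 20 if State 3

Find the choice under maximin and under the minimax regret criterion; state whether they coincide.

maximin → IV; minimax regret → IV (agree)

Row minima: I=14, II=14, III=15, IV=19
Best worst-case = 19 → IV.
Column bests: State 1=22, State 2=22, State 3=20.
I regrets: 8, 8, 1 → max 8
II regrets: 8, 0, 5 → max 8
III regrets: 5, 7, 5 → max 7
IV regrets: 0, 3, 0 → max 3
Smallest max regret = 3 → IV.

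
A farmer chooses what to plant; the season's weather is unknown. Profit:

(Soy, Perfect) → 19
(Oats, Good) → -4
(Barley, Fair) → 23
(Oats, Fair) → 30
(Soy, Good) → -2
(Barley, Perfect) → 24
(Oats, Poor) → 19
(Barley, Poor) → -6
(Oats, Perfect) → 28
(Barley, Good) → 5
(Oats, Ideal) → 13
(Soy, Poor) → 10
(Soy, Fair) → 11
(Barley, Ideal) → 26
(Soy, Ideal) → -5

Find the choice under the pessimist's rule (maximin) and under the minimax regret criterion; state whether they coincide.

Row minima: Soy=-5, Barley=-6, Oats=-4
Best worst-case = -4 → Oats.
Column bests: Poor=19, Fair=30, Good=5, Ideal=26, Perfect=28.
Soy regrets: 9, 19, 7, 31, 9 → max 31
Barley regrets: 25, 7, 0, 0, 4 → max 25
Oats regrets: 0, 0, 9, 13, 0 → max 13
Smallest max regret = 13 → Oats.

maximin → Oats; minimax regret → Oats (agree)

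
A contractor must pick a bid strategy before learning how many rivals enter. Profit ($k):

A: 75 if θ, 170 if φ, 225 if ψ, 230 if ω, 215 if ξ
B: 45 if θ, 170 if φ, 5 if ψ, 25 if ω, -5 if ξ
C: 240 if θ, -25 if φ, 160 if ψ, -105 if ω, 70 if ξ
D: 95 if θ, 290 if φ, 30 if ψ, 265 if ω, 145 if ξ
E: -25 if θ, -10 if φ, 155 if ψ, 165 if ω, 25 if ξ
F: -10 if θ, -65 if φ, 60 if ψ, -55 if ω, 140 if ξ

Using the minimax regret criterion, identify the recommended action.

Column bests: θ=240, φ=290, ψ=225, ω=265, ξ=215.
A regrets: 165, 120, 0, 35, 0 → max 165
B regrets: 195, 120, 220, 240, 220 → max 240
C regrets: 0, 315, 65, 370, 145 → max 370
D regrets: 145, 0, 195, 0, 70 → max 195
E regrets: 265, 300, 70, 100, 190 → max 300
F regrets: 250, 355, 165, 320, 75 → max 355
Smallest max regret = 165 → A.

A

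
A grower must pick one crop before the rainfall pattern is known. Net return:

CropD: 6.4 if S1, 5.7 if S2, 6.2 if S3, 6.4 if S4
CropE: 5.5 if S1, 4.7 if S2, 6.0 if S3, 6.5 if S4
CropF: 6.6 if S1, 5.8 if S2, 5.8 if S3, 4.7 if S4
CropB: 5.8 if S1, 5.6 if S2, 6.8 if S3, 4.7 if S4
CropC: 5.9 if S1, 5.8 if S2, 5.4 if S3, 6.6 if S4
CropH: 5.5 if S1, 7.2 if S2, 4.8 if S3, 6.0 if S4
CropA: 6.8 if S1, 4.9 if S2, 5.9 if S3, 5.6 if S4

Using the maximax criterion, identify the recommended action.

Row maxima: CropD=6.4, CropE=6.5, CropF=6.6, CropB=6.8, CropC=6.6, CropH=7.2, CropA=6.8
Best best-case = 7.2 → CropH.

CropH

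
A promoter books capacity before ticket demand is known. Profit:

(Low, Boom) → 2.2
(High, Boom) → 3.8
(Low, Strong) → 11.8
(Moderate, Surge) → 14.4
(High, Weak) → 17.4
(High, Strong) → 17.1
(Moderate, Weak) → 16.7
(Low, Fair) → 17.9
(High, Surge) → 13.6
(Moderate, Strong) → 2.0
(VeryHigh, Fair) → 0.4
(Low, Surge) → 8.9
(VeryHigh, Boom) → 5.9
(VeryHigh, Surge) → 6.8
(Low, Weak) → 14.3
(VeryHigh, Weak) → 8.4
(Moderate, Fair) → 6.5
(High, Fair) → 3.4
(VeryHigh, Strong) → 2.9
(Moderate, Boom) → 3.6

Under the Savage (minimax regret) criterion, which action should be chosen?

Column bests: Weak=17.4, Fair=17.9, Strong=17.1, Boom=5.9, Surge=14.4.
Low regrets: 3.1, 0.0, 5.3, 3.7, 5.5 → max 5.5
Moderate regrets: 0.7, 11.4, 15.1, 2.3, 0.0 → max 15.1
High regrets: 0.0, 14.5, 0.0, 2.1, 0.8 → max 14.5
VeryHigh regrets: 9.0, 17.5, 14.2, 0.0, 7.6 → max 17.5
Smallest max regret = 5.5 → Low.

Low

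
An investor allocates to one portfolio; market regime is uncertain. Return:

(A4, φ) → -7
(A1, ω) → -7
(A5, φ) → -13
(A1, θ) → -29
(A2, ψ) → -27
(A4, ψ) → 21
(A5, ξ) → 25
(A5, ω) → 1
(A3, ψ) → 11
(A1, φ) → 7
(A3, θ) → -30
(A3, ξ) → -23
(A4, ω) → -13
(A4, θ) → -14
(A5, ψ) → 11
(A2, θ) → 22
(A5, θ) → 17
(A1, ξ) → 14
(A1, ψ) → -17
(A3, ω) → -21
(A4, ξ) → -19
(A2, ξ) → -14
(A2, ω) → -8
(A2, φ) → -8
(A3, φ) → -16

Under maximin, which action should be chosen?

Row minima: A1=-29, A2=-27, A3=-30, A4=-19, A5=-13
Best worst-case = -13 → A5.

A5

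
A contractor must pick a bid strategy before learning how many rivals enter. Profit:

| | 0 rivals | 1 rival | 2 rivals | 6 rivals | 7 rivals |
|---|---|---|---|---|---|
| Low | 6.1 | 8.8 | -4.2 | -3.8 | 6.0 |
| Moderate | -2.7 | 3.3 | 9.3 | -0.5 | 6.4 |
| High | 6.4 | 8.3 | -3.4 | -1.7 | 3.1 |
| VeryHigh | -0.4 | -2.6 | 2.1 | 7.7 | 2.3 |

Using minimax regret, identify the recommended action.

Moderate

Column bests: 0 rivals=6.4, 1 rival=8.8, 2 rivals=9.3, 6 rivals=7.7, 7 rivals=6.4.
Low regrets: 0.3, 0.0, 13.5, 11.5, 0.4 → max 13.5
Moderate regrets: 9.1, 5.5, 0.0, 8.2, 0.0 → max 9.1
High regrets: 0.0, 0.5, 12.7, 9.4, 3.3 → max 12.7
VeryHigh regrets: 6.8, 11.4, 7.2, 0.0, 4.1 → max 11.4
Smallest max regret = 9.1 → Moderate.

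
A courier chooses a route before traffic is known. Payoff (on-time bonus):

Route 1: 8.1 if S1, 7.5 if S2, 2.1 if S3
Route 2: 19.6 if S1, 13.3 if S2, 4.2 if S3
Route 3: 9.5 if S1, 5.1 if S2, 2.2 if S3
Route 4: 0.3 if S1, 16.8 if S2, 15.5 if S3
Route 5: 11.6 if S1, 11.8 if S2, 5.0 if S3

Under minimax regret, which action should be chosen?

Route 5

Column bests: S1=19.6, S2=16.8, S3=15.5.
Route 1 regrets: 11.5, 9.3, 13.4 → max 13.4
Route 2 regrets: 0.0, 3.5, 11.3 → max 11.3
Route 3 regrets: 10.1, 11.7, 13.3 → max 13.3
Route 4 regrets: 19.3, 0.0, 0.0 → max 19.3
Route 5 regrets: 8.0, 5.0, 10.5 → max 10.5
Smallest max regret = 10.5 → Route 5.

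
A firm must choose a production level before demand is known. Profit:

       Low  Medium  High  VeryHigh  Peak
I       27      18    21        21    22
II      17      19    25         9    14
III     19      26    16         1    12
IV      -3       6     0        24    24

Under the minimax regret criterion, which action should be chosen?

I

Column bests: Low=27, Medium=26, High=25, VeryHigh=24, Peak=24.
I regrets: 0, 8, 4, 3, 2 → max 8
II regrets: 10, 7, 0, 15, 10 → max 15
III regrets: 8, 0, 9, 23, 12 → max 23
IV regrets: 30, 20, 25, 0, 0 → max 30
Smallest max regret = 8 → I.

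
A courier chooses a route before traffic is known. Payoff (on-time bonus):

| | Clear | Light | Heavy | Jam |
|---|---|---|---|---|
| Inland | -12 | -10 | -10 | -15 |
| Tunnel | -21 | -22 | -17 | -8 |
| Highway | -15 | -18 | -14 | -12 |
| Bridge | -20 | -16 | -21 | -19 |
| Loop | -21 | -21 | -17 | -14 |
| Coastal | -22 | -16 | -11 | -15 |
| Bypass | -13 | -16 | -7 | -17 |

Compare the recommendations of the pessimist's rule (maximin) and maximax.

Row minima: Inland=-15, Tunnel=-22, Highway=-18, Bridge=-21, Loop=-21, Coastal=-22, Bypass=-17
Best worst-case = -15 → Inland.
Row maxima: Inland=-10, Tunnel=-8, Highway=-12, Bridge=-16, Loop=-14, Coastal=-11, Bypass=-7
Best best-case = -7 → Bypass.

maximin → Inland; maximax → Bypass (disagree)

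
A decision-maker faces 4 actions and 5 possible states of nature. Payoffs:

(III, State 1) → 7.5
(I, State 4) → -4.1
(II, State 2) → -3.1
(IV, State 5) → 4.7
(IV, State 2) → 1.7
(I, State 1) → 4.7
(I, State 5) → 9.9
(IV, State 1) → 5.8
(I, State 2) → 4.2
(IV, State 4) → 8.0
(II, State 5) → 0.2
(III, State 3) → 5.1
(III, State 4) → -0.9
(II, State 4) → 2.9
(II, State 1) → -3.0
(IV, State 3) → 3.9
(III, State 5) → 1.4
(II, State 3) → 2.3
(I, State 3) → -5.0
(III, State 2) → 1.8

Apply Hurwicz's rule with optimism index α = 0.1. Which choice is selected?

I: 0.1·9.9 + 0.9·(-5.0) = -3.51
II: 0.1·2.9 + 0.9·(-3.1) = -2.5
III: 0.1·7.5 + 0.9·(-0.9) = -0.06
IV: 0.1·8.0 + 0.9·1.7 = 2.33
Highest Hurwicz score = 2.33 → IV.

IV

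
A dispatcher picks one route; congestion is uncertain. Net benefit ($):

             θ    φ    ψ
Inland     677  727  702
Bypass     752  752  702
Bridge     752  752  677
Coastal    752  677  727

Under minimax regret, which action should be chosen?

Bypass

Column bests: θ=752, φ=752, ψ=727.
Inland regrets: 75, 25, 25 → max 75
Bypass regrets: 0, 0, 25 → max 25
Bridge regrets: 0, 0, 50 → max 50
Coastal regrets: 0, 75, 0 → max 75
Smallest max regret = 25 → Bypass.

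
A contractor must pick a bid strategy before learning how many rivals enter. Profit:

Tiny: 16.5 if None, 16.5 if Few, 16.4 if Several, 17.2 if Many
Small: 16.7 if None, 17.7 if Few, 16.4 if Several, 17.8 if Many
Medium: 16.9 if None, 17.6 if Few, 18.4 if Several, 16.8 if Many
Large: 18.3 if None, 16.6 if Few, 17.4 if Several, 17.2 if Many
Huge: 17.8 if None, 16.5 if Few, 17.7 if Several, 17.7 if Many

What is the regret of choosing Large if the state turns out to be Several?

Best payoff under Several is 18.4.
Regret = 18.4 − 17.4 = 1.0.

1.0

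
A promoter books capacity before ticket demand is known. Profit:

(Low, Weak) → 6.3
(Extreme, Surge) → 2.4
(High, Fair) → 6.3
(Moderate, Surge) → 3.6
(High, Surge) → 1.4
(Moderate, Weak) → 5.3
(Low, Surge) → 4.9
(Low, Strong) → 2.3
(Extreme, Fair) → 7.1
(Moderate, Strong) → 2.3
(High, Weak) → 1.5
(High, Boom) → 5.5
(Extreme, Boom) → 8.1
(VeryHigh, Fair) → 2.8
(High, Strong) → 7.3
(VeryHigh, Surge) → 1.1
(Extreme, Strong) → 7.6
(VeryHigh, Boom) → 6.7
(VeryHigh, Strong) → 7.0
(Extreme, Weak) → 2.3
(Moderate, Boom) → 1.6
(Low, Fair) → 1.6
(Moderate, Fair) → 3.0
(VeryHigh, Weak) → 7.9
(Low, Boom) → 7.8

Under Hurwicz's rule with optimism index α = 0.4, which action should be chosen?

Low: 0.4·7.8 + 0.6·1.6 = 4.08
Moderate: 0.4·5.3 + 0.6·1.6 = 3.08
High: 0.4·7.3 + 0.6·1.4 = 3.76
VeryHigh: 0.4·7.9 + 0.6·1.1 = 3.82
Extreme: 0.4·8.1 + 0.6·2.3 = 4.62
Highest Hurwicz score = 4.62 → Extreme.

Extreme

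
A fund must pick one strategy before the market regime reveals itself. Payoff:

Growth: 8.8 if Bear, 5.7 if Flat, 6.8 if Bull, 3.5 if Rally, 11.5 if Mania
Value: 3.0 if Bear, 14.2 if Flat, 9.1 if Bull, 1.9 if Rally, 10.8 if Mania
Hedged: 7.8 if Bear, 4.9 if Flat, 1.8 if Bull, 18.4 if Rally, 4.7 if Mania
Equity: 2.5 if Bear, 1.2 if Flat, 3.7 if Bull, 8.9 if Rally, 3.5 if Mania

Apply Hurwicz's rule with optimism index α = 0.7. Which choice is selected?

Growth: 0.7·11.5 + 0.3·3.5 = 9.1
Value: 0.7·14.2 + 0.3·1.9 = 10.51
Hedged: 0.7·18.4 + 0.3·1.8 = 13.42
Equity: 0.7·8.9 + 0.3·1.2 = 6.59
Highest Hurwicz score = 13.42 → Hedged.

Hedged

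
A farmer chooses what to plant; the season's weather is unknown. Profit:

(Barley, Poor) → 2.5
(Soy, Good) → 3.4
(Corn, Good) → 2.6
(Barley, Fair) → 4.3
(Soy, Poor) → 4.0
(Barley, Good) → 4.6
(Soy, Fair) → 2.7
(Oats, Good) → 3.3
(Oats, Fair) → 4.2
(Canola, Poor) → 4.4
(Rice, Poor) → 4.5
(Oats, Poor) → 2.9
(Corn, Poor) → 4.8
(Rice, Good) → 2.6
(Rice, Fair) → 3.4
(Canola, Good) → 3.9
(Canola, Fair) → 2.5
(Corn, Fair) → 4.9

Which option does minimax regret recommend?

Column bests: Poor=4.8, Fair=4.9, Good=4.6.
Barley regrets: 2.3, 0.6, 0.0 → max 2.3
Corn regrets: 0.0, 0.0, 2.0 → max 2.0
Soy regrets: 0.8, 2.2, 1.2 → max 2.2
Oats regrets: 1.9, 0.7, 1.3 → max 1.9
Rice regrets: 0.3, 1.5, 2.0 → max 2.0
Canola regrets: 0.4, 2.4, 0.7 → max 2.4
Smallest max regret = 1.9 → Oats.

Oats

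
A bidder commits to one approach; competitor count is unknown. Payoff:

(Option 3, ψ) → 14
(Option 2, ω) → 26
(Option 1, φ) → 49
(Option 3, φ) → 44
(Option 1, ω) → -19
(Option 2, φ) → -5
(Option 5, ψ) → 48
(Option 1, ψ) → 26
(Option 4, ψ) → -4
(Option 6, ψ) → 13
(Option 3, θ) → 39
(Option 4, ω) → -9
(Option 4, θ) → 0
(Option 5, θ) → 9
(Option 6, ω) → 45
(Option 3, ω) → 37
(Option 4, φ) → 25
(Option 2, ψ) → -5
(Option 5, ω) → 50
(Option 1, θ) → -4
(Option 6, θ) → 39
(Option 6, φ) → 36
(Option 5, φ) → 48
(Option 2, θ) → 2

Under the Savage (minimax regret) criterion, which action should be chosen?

Column bests: θ=39, φ=49, ψ=48, ω=50.
Option 1 regrets: 43, 0, 22, 69 → max 69
Option 2 regrets: 37, 54, 53, 24 → max 54
Option 3 regrets: 0, 5, 34, 13 → max 34
Option 4 regrets: 39, 24, 52, 59 → max 59
Option 5 regrets: 30, 1, 0, 0 → max 30
Option 6 regrets: 0, 13, 35, 5 → max 35
Smallest max regret = 30 → Option 5.

Option 5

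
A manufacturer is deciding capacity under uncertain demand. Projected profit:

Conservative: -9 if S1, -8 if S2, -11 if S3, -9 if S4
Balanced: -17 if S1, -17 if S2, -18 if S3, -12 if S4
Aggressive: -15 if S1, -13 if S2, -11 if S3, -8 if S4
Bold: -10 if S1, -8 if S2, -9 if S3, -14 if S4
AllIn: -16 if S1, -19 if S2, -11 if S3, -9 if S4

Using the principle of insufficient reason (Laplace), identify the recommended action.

Conservative

Row averages: Conservative=-9.25, Balanced=-16, Aggressive=-11.75, Bold=-10.25, AllIn=-13.75
Highest average = -9.25 → Conservative.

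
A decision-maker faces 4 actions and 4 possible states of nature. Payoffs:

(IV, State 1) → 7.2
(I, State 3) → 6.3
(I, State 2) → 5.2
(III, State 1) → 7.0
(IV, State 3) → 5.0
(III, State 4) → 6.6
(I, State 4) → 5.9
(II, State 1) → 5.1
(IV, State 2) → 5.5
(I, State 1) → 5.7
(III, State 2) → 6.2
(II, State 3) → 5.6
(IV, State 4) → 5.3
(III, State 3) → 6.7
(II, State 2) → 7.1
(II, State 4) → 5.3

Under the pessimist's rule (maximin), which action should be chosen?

III

Row minima: I=5.2, II=5.1, III=6.2, IV=5.0
Best worst-case = 6.2 → III.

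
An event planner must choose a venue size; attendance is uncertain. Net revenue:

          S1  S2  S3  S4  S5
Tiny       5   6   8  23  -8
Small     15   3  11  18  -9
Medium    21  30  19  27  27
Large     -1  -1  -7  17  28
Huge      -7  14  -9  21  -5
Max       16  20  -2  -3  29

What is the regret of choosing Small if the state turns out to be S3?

8

Best payoff under S3 is 19.
Regret = 19 − 11 = 8.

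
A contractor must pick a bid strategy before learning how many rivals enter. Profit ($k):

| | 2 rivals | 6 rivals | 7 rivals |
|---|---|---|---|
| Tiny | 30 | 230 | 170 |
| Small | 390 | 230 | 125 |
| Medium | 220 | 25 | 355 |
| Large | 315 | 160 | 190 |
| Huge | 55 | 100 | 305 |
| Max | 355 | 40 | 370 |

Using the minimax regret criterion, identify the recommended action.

Large

Column bests: 2 rivals=390, 6 rivals=230, 7 rivals=370.
Tiny regrets: 360, 0, 200 → max 360
Small regrets: 0, 0, 245 → max 245
Medium regrets: 170, 205, 15 → max 205
Large regrets: 75, 70, 180 → max 180
Huge regrets: 335, 130, 65 → max 335
Max regrets: 35, 190, 0 → max 190
Smallest max regret = 180 → Large.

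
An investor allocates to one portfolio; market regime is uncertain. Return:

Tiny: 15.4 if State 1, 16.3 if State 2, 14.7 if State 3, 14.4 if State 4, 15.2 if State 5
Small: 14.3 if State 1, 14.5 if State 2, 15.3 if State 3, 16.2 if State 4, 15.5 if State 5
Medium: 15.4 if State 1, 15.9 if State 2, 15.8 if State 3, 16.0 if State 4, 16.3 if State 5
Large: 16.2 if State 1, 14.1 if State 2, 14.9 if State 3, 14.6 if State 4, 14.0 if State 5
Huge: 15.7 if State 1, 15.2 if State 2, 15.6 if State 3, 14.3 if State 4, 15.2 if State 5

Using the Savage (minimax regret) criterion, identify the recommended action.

Column bests: State 1=16.2, State 2=16.3, State 3=15.8, State 4=16.2, State 5=16.3.
Tiny regrets: 0.8, 0.0, 1.1, 1.8, 1.1 → max 1.8
Small regrets: 1.9, 1.8, 0.5, 0.0, 0.8 → max 1.9
Medium regrets: 0.8, 0.4, 0.0, 0.2, 0.0 → max 0.8
Large regrets: 0.0, 2.2, 0.9, 1.6, 2.3 → max 2.3
Huge regrets: 0.5, 1.1, 0.2, 1.9, 1.1 → max 1.9
Smallest max regret = 0.8 → Medium.

Medium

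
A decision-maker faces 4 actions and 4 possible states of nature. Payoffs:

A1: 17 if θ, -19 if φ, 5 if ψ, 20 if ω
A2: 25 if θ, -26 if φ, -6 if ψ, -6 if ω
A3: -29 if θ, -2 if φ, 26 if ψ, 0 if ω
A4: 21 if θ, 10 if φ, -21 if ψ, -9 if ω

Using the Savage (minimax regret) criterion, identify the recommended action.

Column bests: θ=25, φ=10, ψ=26, ω=20.
A1 regrets: 8, 29, 21, 0 → max 29
A2 regrets: 0, 36, 32, 26 → max 36
A3 regrets: 54, 12, 0, 20 → max 54
A4 regrets: 4, 0, 47, 29 → max 47
Smallest max regret = 29 → A1.

A1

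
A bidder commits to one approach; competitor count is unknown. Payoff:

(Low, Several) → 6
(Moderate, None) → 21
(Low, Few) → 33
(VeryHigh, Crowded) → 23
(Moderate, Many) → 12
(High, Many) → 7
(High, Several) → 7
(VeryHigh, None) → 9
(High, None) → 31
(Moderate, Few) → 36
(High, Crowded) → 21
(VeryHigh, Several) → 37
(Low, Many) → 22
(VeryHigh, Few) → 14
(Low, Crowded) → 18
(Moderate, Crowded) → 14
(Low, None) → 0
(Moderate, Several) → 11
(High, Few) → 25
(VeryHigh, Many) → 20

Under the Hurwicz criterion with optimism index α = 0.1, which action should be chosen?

Low: 0.1·33 + 0.9·0 = 3.3
Moderate: 0.1·36 + 0.9·11 = 13.5
High: 0.1·31 + 0.9·7 = 9.4
VeryHigh: 0.1·37 + 0.9·9 = 11.8
Highest Hurwicz score = 13.5 → Moderate.

Moderate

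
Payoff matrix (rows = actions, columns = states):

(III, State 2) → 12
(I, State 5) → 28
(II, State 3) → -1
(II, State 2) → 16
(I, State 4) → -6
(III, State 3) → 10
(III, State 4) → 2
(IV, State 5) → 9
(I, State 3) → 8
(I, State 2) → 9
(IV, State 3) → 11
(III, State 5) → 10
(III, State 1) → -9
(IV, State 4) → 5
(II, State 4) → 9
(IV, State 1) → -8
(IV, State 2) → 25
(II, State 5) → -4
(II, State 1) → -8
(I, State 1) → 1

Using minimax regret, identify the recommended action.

I

Column bests: State 1=1, State 2=25, State 3=11, State 4=9, State 5=28.
I regrets: 0, 16, 3, 15, 0 → max 16
II regrets: 9, 9, 12, 0, 32 → max 32
III regrets: 10, 13, 1, 7, 18 → max 18
IV regrets: 9, 0, 0, 4, 19 → max 19
Smallest max regret = 16 → I.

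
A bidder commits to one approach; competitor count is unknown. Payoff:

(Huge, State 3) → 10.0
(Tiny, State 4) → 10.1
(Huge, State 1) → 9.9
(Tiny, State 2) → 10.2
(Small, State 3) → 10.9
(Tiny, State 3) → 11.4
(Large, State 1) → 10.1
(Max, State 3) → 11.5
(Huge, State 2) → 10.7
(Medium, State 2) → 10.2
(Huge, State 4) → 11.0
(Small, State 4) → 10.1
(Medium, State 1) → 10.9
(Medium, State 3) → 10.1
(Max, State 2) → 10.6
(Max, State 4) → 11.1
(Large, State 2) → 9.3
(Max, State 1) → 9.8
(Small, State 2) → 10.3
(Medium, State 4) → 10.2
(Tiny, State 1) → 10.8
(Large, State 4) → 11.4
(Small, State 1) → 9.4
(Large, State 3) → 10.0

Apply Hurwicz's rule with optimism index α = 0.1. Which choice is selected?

Tiny

Tiny: 0.1·11.4 + 0.9·10.1 = 10.23
Small: 0.1·10.9 + 0.9·9.4 = 9.55
Medium: 0.1·10.9 + 0.9·10.1 = 10.18
Large: 0.1·11.4 + 0.9·9.3 = 9.51
Huge: 0.1·11.0 + 0.9·9.9 = 10.01
Max: 0.1·11.5 + 0.9·9.8 = 9.97
Highest Hurwicz score = 10.23 → Tiny.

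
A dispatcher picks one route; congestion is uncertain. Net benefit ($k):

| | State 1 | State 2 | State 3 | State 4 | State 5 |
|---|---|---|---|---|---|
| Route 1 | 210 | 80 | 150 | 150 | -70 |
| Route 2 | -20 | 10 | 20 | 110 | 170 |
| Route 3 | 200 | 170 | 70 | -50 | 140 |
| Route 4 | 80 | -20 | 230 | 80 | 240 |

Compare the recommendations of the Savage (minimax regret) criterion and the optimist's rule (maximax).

Column bests: State 1=210, State 2=170, State 3=230, State 4=150, State 5=240.
Route 1 regrets: 0, 90, 80, 0, 310 → max 310
Route 2 regrets: 230, 160, 210, 40, 70 → max 230
Route 3 regrets: 10, 0, 160, 200, 100 → max 200
Route 4 regrets: 130, 190, 0, 70, 0 → max 190
Smallest max regret = 190 → Route 4.
Row maxima: Route 1=210, Route 2=170, Route 3=200, Route 4=240
Best best-case = 240 → Route 4.

minimax regret → Route 4; maximax → Route 4 (agree)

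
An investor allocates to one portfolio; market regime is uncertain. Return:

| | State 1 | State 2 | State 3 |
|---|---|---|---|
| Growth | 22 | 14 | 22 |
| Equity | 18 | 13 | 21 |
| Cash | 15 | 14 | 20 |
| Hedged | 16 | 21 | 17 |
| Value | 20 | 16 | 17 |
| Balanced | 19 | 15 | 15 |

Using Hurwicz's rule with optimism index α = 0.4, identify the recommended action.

Hedged

Growth: 0.4·22 + 0.6·14 = 17.2
Equity: 0.4·21 + 0.6·13 = 16.2
Cash: 0.4·20 + 0.6·14 = 16.4
Hedged: 0.4·21 + 0.6·16 = 18
Value: 0.4·20 + 0.6·16 = 17.6
Balanced: 0.4·19 + 0.6·15 = 16.6
Highest Hurwicz score = 18 → Hedged.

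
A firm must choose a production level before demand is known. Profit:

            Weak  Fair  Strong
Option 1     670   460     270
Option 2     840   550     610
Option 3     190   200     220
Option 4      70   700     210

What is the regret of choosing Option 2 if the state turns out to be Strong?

Best payoff under Strong is 610.
Regret = 610 − 610 = 0.

0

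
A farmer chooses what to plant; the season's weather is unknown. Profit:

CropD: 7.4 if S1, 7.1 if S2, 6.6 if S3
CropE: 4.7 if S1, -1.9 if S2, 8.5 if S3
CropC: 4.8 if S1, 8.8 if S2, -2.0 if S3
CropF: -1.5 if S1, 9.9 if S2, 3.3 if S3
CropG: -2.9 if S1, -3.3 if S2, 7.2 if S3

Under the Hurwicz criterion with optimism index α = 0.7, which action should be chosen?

CropD: 0.7·7.4 + 0.3·6.6 = 7.16
CropE: 0.7·8.5 + 0.3·(-1.9) = 5.38
CropC: 0.7·8.8 + 0.3·(-2.0) = 5.56
CropF: 0.7·9.9 + 0.3·(-1.5) = 6.48
CropG: 0.7·7.2 + 0.3·(-3.3) = 4.05
Highest Hurwicz score = 7.16 → CropD.

CropD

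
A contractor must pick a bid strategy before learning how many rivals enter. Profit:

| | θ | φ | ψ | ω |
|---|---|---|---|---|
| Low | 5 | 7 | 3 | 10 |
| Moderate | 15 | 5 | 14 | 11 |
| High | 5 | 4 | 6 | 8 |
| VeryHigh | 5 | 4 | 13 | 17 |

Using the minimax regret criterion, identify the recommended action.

Moderate

Column bests: θ=15, φ=7, ψ=14, ω=17.
Low regrets: 10, 0, 11, 7 → max 11
Moderate regrets: 0, 2, 0, 6 → max 6
High regrets: 10, 3, 8, 9 → max 10
VeryHigh regrets: 10, 3, 1, 0 → max 10
Smallest max regret = 6 → Moderate.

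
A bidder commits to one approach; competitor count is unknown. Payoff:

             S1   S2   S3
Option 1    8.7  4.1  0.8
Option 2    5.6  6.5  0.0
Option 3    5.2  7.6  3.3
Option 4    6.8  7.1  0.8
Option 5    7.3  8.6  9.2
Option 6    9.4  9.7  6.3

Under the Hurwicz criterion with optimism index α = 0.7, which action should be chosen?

Option 6

Option 1: 0.7·8.7 + 0.3·0.8 = 6.33
Option 2: 0.7·6.5 + 0.3·0.0 = 4.55
Option 3: 0.7·7.6 + 0.3·3.3 = 6.31
Option 4: 0.7·7.1 + 0.3·0.8 = 5.21
Option 5: 0.7·9.2 + 0.3·7.3 = 8.63
Option 6: 0.7·9.7 + 0.3·6.3 = 8.68
Highest Hurwicz score = 8.68 → Option 6.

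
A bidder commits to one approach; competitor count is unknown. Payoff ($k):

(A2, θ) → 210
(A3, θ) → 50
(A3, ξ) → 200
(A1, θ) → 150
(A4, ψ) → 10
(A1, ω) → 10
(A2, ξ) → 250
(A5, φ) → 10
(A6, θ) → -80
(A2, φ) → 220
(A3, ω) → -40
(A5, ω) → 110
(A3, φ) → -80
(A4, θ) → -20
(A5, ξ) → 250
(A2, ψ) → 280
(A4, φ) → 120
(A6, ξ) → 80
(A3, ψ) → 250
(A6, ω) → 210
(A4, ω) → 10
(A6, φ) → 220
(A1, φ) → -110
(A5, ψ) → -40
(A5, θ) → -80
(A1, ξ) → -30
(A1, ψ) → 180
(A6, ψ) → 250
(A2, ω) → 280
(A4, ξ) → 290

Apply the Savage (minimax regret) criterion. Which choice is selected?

A2

Column bests: θ=210, φ=220, ψ=280, ω=280, ξ=290.
A1 regrets: 60, 330, 100, 270, 320 → max 330
A2 regrets: 0, 0, 0, 0, 40 → max 40
A3 regrets: 160, 300, 30, 320, 90 → max 320
A4 regrets: 230, 100, 270, 270, 0 → max 270
A5 regrets: 290, 210, 320, 170, 40 → max 320
A6 regrets: 290, 0, 30, 70, 210 → max 290
Smallest max regret = 40 → A2.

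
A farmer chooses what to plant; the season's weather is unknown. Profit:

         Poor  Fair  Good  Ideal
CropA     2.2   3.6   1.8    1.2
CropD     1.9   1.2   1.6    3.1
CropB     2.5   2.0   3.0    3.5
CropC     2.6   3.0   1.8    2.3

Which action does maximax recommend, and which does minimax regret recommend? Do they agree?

Row maxima: CropA=3.6, CropD=3.1, CropB=3.5, CropC=3.0
Best best-case = 3.6 → CropA.
Column bests: Poor=2.6, Fair=3.6, Good=3.0, Ideal=3.5.
CropA regrets: 0.4, 0.0, 1.2, 2.3 → max 2.3
CropD regrets: 0.7, 2.4, 1.4, 0.4 → max 2.4
CropB regrets: 0.1, 1.6, 0.0, 0.0 → max 1.6
CropC regrets: 0.0, 0.6, 1.2, 1.2 → max 1.2
Smallest max regret = 1.2 → CropC.

maximax → CropA; minimax regret → CropC (disagree)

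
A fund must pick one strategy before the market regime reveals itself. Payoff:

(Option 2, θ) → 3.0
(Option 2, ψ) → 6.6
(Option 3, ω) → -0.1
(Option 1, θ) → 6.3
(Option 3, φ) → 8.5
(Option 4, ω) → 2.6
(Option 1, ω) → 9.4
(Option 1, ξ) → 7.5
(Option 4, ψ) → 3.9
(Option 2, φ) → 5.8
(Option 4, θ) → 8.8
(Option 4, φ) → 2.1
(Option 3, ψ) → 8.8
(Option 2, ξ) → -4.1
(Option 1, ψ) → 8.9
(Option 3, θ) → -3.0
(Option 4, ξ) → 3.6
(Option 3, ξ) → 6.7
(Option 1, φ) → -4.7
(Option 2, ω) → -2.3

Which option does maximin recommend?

Option 4

Row minima: Option 1=-4.7, Option 2=-4.1, Option 3=-3.0, Option 4=2.1
Best worst-case = 2.1 → Option 4.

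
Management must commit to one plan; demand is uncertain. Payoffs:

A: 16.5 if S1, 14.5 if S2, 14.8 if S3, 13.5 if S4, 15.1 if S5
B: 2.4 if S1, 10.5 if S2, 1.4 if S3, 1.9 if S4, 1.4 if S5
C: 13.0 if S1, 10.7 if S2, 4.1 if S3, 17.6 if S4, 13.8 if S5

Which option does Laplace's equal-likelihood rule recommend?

Row averages: A=14.88, B=3.52, C=11.84
Highest average = 14.88 → A.

A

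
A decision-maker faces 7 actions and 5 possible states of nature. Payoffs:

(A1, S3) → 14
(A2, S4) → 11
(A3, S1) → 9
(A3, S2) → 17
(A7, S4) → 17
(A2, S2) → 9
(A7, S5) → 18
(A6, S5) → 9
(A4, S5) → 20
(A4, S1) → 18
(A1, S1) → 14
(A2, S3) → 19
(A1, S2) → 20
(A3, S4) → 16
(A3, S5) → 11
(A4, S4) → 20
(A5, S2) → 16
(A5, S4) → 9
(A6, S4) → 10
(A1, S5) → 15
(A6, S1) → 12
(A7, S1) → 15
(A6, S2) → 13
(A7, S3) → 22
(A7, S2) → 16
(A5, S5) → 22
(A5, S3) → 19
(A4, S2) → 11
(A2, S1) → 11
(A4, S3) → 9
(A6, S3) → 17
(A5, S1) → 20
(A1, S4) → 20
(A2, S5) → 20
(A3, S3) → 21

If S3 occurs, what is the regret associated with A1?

Best payoff under S3 is 22.
Regret = 22 − 14 = 8.

8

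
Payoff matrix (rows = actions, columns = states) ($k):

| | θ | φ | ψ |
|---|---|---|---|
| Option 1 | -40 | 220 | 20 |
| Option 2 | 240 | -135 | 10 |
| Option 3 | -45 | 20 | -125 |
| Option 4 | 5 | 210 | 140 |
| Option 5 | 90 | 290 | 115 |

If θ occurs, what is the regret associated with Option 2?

0

Best payoff under θ is 240.
Regret = 240 − 240 = 0.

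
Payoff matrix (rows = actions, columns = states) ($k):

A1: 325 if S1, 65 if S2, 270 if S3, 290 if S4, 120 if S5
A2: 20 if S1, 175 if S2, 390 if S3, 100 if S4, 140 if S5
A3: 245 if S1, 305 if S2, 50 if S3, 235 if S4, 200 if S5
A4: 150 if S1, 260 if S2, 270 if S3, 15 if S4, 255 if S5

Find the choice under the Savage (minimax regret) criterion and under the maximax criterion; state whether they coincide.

Column bests: S1=325, S2=305, S3=390, S4=290, S5=255.
A1 regrets: 0, 240, 120, 0, 135 → max 240
A2 regrets: 305, 130, 0, 190, 115 → max 305
A3 regrets: 80, 0, 340, 55, 55 → max 340
A4 regrets: 175, 45, 120, 275, 0 → max 275
Smallest max regret = 240 → A1.
Row maxima: A1=325, A2=390, A3=305, A4=270
Best best-case = 390 → A2.

minimax regret → A1; maximax → A2 (disagree)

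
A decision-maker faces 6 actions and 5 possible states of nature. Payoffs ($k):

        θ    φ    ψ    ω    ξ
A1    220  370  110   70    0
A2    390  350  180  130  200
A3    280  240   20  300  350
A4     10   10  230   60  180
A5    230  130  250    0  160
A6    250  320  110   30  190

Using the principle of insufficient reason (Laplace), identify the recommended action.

A2

Row averages: A1=154, A2=250, A3=238, A4=98, A5=154, A6=180
Highest average = 250 → A2.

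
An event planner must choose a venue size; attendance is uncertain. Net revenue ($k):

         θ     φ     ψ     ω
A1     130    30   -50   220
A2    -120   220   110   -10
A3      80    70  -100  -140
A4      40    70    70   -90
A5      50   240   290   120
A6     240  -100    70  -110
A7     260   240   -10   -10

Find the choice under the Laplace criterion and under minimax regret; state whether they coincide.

laplace → A5; minimax regret → A5 (agree)

Row averages: A1=82.5, A2=50, A3=-22.5, A4=22.5, A5=175, A6=25, A7=120
Highest average = 175 → A5.
Column bests: θ=260, φ=240, ψ=290, ω=220.
A1 regrets: 130, 210, 340, 0 → max 340
A2 regrets: 380, 20, 180, 230 → max 380
A3 regrets: 180, 170, 390, 360 → max 390
A4 regrets: 220, 170, 220, 310 → max 310
A5 regrets: 210, 0, 0, 100 → max 210
A6 regrets: 20, 340, 220, 330 → max 340
A7 regrets: 0, 0, 300, 230 → max 300
Smallest max regret = 210 → A5.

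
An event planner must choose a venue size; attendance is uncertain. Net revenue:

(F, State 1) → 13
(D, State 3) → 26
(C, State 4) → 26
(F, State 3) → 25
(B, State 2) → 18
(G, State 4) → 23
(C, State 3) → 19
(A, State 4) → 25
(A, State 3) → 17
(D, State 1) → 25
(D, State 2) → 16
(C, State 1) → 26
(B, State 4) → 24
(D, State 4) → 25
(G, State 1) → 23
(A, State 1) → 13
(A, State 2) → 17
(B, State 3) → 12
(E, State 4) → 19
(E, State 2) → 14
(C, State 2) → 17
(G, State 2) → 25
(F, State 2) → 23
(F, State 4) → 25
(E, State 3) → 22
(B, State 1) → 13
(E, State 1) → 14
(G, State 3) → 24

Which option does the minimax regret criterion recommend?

Column bests: State 1=26, State 2=25, State 3=26, State 4=26.
A regrets: 13, 8, 9, 1 → max 13
B regrets: 13, 7, 14, 2 → max 14
C regrets: 0, 8, 7, 0 → max 8
D regrets: 1, 9, 0, 1 → max 9
E regrets: 12, 11, 4, 7 → max 12
F regrets: 13, 2, 1, 1 → max 13
G regrets: 3, 0, 2, 3 → max 3
Smallest max regret = 3 → G.

G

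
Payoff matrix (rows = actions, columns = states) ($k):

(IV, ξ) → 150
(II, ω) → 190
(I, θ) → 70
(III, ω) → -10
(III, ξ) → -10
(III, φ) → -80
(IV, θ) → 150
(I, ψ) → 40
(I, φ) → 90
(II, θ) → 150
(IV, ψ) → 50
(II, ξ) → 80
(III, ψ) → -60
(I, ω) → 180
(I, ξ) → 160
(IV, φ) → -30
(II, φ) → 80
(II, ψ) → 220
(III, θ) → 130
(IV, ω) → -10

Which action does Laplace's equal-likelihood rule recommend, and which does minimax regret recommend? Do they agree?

laplace → II; minimax regret → II (agree)

Row averages: I=108, II=144, III=-6, IV=62
Highest average = 144 → II.
Column bests: θ=150, φ=90, ψ=220, ω=190, ξ=160.
I regrets: 80, 0, 180, 10, 0 → max 180
II regrets: 0, 10, 0, 0, 80 → max 80
III regrets: 20, 170, 280, 200, 170 → max 280
IV regrets: 0, 120, 170, 200, 10 → max 200
Smallest max regret = 80 → II.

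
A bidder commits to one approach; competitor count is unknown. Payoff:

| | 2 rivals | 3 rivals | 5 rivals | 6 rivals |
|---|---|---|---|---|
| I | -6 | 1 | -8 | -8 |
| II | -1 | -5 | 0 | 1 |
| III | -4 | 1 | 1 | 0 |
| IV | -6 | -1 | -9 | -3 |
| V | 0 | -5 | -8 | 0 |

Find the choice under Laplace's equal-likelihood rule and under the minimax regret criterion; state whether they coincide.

laplace → III; minimax regret → III (agree)

Row averages: I=-5.25, II=-1.25, III=-0.5, IV=-4.75, V=-3.25
Highest average = -0.5 → III.
Column bests: 2 rivals=0, 3 rivals=1, 5 rivals=1, 6 rivals=1.
I regrets: 6, 0, 9, 9 → max 9
II regrets: 1, 6, 1, 0 → max 6
III regrets: 4, 0, 0, 1 → max 4
IV regrets: 6, 2, 10, 4 → max 10
V regrets: 0, 6, 9, 1 → max 9
Smallest max regret = 4 → III.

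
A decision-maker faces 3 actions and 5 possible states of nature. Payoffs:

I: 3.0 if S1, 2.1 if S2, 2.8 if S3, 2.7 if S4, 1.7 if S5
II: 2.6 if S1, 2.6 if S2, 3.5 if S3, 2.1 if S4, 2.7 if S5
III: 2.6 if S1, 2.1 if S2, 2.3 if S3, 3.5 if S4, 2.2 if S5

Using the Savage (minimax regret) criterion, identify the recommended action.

Column bests: S1=3.0, S2=2.6, S3=3.5, S4=3.5, S5=2.7.
I regrets: 0.0, 0.5, 0.7, 0.8, 1.0 → max 1.0
II regrets: 0.4, 0.0, 0.0, 1.4, 0.0 → max 1.4
III regrets: 0.4, 0.5, 1.2, 0.0, 0.5 → max 1.2
Smallest max regret = 1.0 → I.

I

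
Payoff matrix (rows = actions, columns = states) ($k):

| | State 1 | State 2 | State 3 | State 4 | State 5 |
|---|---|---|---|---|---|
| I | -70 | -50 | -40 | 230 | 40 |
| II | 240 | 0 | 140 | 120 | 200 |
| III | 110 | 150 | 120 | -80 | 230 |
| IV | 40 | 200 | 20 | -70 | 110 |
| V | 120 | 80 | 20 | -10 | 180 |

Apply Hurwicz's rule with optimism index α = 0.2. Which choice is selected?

II

I: 0.2·230 + 0.8·(-70) = -10
II: 0.2·240 + 0.8·0 = 48
III: 0.2·230 + 0.8·(-80) = -18
IV: 0.2·200 + 0.8·(-70) = -16
V: 0.2·180 + 0.8·(-10) = 28
Highest Hurwicz score = 48 → II.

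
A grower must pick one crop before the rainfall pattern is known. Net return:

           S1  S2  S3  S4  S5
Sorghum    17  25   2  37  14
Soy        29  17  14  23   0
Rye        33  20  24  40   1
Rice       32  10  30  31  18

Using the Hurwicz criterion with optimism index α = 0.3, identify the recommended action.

Rice

Sorghum: 0.3·37 + 0.7·2 = 12.5
Soy: 0.3·29 + 0.7·0 = 8.7
Rye: 0.3·40 + 0.7·1 = 12.7
Rice: 0.3·32 + 0.7·10 = 16.6
Highest Hurwicz score = 16.6 → Rice.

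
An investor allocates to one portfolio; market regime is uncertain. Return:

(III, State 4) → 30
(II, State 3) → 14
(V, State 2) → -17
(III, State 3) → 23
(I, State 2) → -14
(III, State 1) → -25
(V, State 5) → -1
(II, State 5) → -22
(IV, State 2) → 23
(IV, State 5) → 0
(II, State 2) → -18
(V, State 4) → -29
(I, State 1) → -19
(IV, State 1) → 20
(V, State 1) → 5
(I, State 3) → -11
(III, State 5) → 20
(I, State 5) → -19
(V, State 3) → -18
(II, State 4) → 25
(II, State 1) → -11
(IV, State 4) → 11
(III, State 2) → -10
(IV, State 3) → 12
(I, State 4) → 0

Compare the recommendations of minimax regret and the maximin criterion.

minimax regret → IV; maximin → IV (agree)

Column bests: State 1=20, State 2=23, State 3=23, State 4=30, State 5=20.
I regrets: 39, 37, 34, 30, 39 → max 39
II regrets: 31, 41, 9, 5, 42 → max 42
III regrets: 45, 33, 0, 0, 0 → max 45
IV regrets: 0, 0, 11, 19, 20 → max 20
V regrets: 15, 40, 41, 59, 21 → max 59
Smallest max regret = 20 → IV.
Row minima: I=-19, II=-22, III=-25, IV=0, V=-29
Best worst-case = 0 → IV.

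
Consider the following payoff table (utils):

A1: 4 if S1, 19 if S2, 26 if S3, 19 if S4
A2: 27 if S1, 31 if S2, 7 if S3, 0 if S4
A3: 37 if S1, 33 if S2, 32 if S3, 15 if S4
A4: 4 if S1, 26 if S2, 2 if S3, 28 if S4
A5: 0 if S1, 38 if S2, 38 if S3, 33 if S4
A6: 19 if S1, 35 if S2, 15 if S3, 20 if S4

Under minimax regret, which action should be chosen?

Column bests: S1=37, S2=38, S3=38, S4=33.
A1 regrets: 33, 19, 12, 14 → max 33
A2 regrets: 10, 7, 31, 33 → max 33
A3 regrets: 0, 5, 6, 18 → max 18
A4 regrets: 33, 12, 36, 5 → max 36
A5 regrets: 37, 0, 0, 0 → max 37
A6 regrets: 18, 3, 23, 13 → max 23
Smallest max regret = 18 → A3.

A3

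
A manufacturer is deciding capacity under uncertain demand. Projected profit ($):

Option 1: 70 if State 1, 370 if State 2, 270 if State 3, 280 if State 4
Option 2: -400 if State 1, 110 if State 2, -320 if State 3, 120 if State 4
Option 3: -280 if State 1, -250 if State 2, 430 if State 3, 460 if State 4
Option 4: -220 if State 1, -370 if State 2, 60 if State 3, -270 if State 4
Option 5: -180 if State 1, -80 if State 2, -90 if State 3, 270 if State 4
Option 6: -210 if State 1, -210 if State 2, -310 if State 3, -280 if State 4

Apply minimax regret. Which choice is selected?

Option 1

Column bests: State 1=70, State 2=370, State 3=430, State 4=460.
Option 1 regrets: 0, 0, 160, 180 → max 180
Option 2 regrets: 470, 260, 750, 340 → max 750
Option 3 regrets: 350, 620, 0, 0 → max 620
Option 4 regrets: 290, 740, 370, 730 → max 740
Option 5 regrets: 250, 450, 520, 190 → max 520
Option 6 regrets: 280, 580, 740, 740 → max 740
Smallest max regret = 180 → Option 1.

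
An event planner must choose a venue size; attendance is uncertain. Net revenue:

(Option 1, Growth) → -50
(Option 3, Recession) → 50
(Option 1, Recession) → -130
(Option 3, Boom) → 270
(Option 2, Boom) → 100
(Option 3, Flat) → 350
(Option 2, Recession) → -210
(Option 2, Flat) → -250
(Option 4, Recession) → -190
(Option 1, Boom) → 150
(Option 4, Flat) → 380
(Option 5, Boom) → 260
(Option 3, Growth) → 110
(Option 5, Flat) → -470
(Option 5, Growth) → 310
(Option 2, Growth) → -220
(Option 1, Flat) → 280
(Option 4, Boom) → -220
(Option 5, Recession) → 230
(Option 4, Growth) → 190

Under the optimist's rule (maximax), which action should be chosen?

Option 4

Row maxima: Option 1=280, Option 2=100, Option 3=350, Option 4=380, Option 5=310
Best best-case = 380 → Option 4.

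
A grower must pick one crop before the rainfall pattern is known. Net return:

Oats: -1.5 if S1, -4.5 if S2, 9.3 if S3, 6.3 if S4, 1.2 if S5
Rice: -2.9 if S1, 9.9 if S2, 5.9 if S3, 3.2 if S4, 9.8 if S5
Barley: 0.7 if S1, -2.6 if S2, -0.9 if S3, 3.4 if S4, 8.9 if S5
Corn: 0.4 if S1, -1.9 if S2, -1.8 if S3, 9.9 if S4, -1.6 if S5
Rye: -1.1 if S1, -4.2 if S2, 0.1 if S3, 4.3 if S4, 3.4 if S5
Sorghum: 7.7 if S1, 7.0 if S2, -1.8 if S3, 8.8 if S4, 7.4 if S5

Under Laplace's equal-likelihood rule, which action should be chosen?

Row averages: Oats=2.16, Rice=5.18, Barley=1.9, Corn=1, Rye=0.5, Sorghum=5.82
Highest average = 5.82 → Sorghum.

Sorghum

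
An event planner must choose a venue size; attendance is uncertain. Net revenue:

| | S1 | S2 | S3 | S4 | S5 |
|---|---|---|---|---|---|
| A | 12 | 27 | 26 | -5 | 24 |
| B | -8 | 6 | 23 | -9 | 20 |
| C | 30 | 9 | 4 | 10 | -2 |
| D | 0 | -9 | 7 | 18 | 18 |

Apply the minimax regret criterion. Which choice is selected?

Column bests: S1=30, S2=27, S3=26, S4=18, S5=24.
A regrets: 18, 0, 0, 23, 0 → max 23
B regrets: 38, 21, 3, 27, 4 → max 38
C regrets: 0, 18, 22, 8, 26 → max 26
D regrets: 30, 36, 19, 0, 6 → max 36
Smallest max regret = 23 → A.

A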